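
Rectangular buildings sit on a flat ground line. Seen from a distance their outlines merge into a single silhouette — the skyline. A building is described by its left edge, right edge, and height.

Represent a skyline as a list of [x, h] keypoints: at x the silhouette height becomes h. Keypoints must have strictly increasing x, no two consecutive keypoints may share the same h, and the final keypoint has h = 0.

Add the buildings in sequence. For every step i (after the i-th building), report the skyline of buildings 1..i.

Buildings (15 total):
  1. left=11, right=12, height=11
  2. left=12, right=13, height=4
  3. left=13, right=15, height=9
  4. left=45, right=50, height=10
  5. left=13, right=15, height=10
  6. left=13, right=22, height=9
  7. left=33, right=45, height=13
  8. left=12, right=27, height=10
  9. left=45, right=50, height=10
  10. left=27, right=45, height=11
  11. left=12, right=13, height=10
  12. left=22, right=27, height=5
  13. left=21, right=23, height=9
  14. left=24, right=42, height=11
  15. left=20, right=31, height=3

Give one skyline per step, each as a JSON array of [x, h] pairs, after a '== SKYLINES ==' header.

== SKYLINES ==
[[11,11],[12,0]]
[[11,11],[12,4],[13,0]]
[[11,11],[12,4],[13,9],[15,0]]
[[11,11],[12,4],[13,9],[15,0],[45,10],[50,0]]
[[11,11],[12,4],[13,10],[15,0],[45,10],[50,0]]
[[11,11],[12,4],[13,10],[15,9],[22,0],[45,10],[50,0]]
[[11,11],[12,4],[13,10],[15,9],[22,0],[33,13],[45,10],[50,0]]
[[11,11],[12,10],[27,0],[33,13],[45,10],[50,0]]
[[11,11],[12,10],[27,0],[33,13],[45,10],[50,0]]
[[11,11],[12,10],[27,11],[33,13],[45,10],[50,0]]
[[11,11],[12,10],[27,11],[33,13],[45,10],[50,0]]
[[11,11],[12,10],[27,11],[33,13],[45,10],[50,0]]
[[11,11],[12,10],[27,11],[33,13],[45,10],[50,0]]
[[11,11],[12,10],[24,11],[33,13],[45,10],[50,0]]
[[11,11],[12,10],[24,11],[33,13],[45,10],[50,0]]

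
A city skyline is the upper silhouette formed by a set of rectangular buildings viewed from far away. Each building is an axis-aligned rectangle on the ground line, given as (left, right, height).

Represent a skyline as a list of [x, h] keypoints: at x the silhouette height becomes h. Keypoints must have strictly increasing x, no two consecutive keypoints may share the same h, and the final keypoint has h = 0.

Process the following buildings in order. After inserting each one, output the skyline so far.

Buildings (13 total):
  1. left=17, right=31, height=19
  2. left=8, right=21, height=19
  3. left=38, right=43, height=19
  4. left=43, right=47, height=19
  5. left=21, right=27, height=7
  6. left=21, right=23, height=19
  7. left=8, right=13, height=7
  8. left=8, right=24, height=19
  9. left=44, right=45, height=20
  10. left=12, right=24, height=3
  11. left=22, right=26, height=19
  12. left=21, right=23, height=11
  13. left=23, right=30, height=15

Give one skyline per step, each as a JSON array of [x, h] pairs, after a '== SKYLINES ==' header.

== SKYLINES ==
[[17,19],[31,0]]
[[8,19],[31,0]]
[[8,19],[31,0],[38,19],[43,0]]
[[8,19],[31,0],[38,19],[47,0]]
[[8,19],[31,0],[38,19],[47,0]]
[[8,19],[31,0],[38,19],[47,0]]
[[8,19],[31,0],[38,19],[47,0]]
[[8,19],[31,0],[38,19],[47,0]]
[[8,19],[31,0],[38,19],[44,20],[45,19],[47,0]]
[[8,19],[31,0],[38,19],[44,20],[45,19],[47,0]]
[[8,19],[31,0],[38,19],[44,20],[45,19],[47,0]]
[[8,19],[31,0],[38,19],[44,20],[45,19],[47,0]]
[[8,19],[31,0],[38,19],[44,20],[45,19],[47,0]]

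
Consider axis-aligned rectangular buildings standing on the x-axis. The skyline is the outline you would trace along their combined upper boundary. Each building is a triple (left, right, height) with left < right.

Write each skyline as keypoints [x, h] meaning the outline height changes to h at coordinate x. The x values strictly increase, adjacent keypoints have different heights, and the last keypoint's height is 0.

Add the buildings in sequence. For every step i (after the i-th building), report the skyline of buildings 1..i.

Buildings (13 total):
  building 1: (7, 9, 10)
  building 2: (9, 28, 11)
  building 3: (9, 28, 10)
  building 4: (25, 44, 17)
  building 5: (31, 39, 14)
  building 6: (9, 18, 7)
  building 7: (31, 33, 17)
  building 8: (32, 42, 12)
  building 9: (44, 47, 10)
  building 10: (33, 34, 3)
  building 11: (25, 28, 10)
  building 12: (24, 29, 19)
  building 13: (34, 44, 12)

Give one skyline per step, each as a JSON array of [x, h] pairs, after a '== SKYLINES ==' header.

== SKYLINES ==
[[7,10],[9,0]]
[[7,10],[9,11],[28,0]]
[[7,10],[9,11],[28,0]]
[[7,10],[9,11],[25,17],[44,0]]
[[7,10],[9,11],[25,17],[44,0]]
[[7,10],[9,11],[25,17],[44,0]]
[[7,10],[9,11],[25,17],[44,0]]
[[7,10],[9,11],[25,17],[44,0]]
[[7,10],[9,11],[25,17],[44,10],[47,0]]
[[7,10],[9,11],[25,17],[44,10],[47,0]]
[[7,10],[9,11],[25,17],[44,10],[47,0]]
[[7,10],[9,11],[24,19],[29,17],[44,10],[47,0]]
[[7,10],[9,11],[24,19],[29,17],[44,10],[47,0]]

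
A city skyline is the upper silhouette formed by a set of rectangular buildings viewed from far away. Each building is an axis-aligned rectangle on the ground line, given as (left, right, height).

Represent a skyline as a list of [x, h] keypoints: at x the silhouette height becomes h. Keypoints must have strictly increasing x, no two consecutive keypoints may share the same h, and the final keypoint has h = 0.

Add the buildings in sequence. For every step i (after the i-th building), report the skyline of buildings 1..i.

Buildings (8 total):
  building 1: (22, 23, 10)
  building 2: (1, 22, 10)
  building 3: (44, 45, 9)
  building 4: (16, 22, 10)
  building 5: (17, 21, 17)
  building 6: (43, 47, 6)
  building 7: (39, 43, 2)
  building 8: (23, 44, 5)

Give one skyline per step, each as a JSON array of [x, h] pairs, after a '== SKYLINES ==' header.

== SKYLINES ==
[[22,10],[23,0]]
[[1,10],[23,0]]
[[1,10],[23,0],[44,9],[45,0]]
[[1,10],[23,0],[44,9],[45,0]]
[[1,10],[17,17],[21,10],[23,0],[44,9],[45,0]]
[[1,10],[17,17],[21,10],[23,0],[43,6],[44,9],[45,6],[47,0]]
[[1,10],[17,17],[21,10],[23,0],[39,2],[43,6],[44,9],[45,6],[47,0]]
[[1,10],[17,17],[21,10],[23,5],[43,6],[44,9],[45,6],[47,0]]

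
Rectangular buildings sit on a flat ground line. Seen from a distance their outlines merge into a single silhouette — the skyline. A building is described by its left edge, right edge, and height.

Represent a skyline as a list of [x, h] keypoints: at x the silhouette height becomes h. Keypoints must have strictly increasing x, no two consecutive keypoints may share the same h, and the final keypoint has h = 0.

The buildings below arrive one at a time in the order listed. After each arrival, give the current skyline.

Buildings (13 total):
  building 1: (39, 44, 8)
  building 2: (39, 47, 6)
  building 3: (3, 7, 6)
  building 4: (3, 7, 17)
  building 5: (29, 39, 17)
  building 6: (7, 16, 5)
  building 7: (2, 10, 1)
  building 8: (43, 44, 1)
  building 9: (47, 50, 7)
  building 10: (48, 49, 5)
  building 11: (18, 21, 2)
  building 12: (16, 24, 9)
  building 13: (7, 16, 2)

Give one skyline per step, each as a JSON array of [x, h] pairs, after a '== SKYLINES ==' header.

== SKYLINES ==
[[39,8],[44,0]]
[[39,8],[44,6],[47,0]]
[[3,6],[7,0],[39,8],[44,6],[47,0]]
[[3,17],[7,0],[39,8],[44,6],[47,0]]
[[3,17],[7,0],[29,17],[39,8],[44,6],[47,0]]
[[3,17],[7,5],[16,0],[29,17],[39,8],[44,6],[47,0]]
[[2,1],[3,17],[7,5],[16,0],[29,17],[39,8],[44,6],[47,0]]
[[2,1],[3,17],[7,5],[16,0],[29,17],[39,8],[44,6],[47,0]]
[[2,1],[3,17],[7,5],[16,0],[29,17],[39,8],[44,6],[47,7],[50,0]]
[[2,1],[3,17],[7,5],[16,0],[29,17],[39,8],[44,6],[47,7],[50,0]]
[[2,1],[3,17],[7,5],[16,0],[18,2],[21,0],[29,17],[39,8],[44,6],[47,7],[50,0]]
[[2,1],[3,17],[7,5],[16,9],[24,0],[29,17],[39,8],[44,6],[47,7],[50,0]]
[[2,1],[3,17],[7,5],[16,9],[24,0],[29,17],[39,8],[44,6],[47,7],[50,0]]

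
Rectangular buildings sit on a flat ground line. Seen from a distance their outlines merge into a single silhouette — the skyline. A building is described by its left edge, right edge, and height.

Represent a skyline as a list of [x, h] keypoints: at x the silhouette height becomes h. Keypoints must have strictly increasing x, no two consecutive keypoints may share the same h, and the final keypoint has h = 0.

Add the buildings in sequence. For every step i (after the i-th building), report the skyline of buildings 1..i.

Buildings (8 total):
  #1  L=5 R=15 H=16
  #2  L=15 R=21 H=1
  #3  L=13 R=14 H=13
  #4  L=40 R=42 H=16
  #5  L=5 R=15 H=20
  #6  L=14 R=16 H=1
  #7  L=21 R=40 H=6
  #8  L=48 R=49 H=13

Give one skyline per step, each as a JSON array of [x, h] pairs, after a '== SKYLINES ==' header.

== SKYLINES ==
[[5,16],[15,0]]
[[5,16],[15,1],[21,0]]
[[5,16],[15,1],[21,0]]
[[5,16],[15,1],[21,0],[40,16],[42,0]]
[[5,20],[15,1],[21,0],[40,16],[42,0]]
[[5,20],[15,1],[21,0],[40,16],[42,0]]
[[5,20],[15,1],[21,6],[40,16],[42,0]]
[[5,20],[15,1],[21,6],[40,16],[42,0],[48,13],[49,0]]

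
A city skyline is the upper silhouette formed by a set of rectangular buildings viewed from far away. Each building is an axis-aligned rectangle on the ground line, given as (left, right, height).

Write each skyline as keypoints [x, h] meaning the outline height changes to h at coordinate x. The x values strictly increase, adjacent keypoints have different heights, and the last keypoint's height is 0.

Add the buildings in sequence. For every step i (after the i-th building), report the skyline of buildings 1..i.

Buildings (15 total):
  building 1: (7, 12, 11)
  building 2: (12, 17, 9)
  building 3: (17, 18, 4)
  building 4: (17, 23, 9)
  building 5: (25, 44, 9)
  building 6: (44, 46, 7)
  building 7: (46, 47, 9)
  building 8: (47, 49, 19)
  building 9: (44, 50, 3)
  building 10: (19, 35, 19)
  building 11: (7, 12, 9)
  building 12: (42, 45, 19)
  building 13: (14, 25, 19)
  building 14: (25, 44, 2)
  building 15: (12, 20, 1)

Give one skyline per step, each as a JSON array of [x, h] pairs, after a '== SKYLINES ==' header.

== SKYLINES ==
[[7,11],[12,0]]
[[7,11],[12,9],[17,0]]
[[7,11],[12,9],[17,4],[18,0]]
[[7,11],[12,9],[23,0]]
[[7,11],[12,9],[23,0],[25,9],[44,0]]
[[7,11],[12,9],[23,0],[25,9],[44,7],[46,0]]
[[7,11],[12,9],[23,0],[25,9],[44,7],[46,9],[47,0]]
[[7,11],[12,9],[23,0],[25,9],[44,7],[46,9],[47,19],[49,0]]
[[7,11],[12,9],[23,0],[25,9],[44,7],[46,9],[47,19],[49,3],[50,0]]
[[7,11],[12,9],[19,19],[35,9],[44,7],[46,9],[47,19],[49,3],[50,0]]
[[7,11],[12,9],[19,19],[35,9],[44,7],[46,9],[47,19],[49,3],[50,0]]
[[7,11],[12,9],[19,19],[35,9],[42,19],[45,7],[46,9],[47,19],[49,3],[50,0]]
[[7,11],[12,9],[14,19],[35,9],[42,19],[45,7],[46,9],[47,19],[49,3],[50,0]]
[[7,11],[12,9],[14,19],[35,9],[42,19],[45,7],[46,9],[47,19],[49,3],[50,0]]
[[7,11],[12,9],[14,19],[35,9],[42,19],[45,7],[46,9],[47,19],[49,3],[50,0]]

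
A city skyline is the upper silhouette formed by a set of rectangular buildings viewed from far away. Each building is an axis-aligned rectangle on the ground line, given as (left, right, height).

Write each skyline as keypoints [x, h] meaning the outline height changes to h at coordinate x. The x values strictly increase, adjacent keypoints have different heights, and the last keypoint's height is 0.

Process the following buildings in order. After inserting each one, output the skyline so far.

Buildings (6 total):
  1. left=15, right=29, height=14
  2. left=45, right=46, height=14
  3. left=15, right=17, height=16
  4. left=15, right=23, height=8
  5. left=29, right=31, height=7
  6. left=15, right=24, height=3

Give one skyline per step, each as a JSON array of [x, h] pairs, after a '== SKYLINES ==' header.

== SKYLINES ==
[[15,14],[29,0]]
[[15,14],[29,0],[45,14],[46,0]]
[[15,16],[17,14],[29,0],[45,14],[46,0]]
[[15,16],[17,14],[29,0],[45,14],[46,0]]
[[15,16],[17,14],[29,7],[31,0],[45,14],[46,0]]
[[15,16],[17,14],[29,7],[31,0],[45,14],[46,0]]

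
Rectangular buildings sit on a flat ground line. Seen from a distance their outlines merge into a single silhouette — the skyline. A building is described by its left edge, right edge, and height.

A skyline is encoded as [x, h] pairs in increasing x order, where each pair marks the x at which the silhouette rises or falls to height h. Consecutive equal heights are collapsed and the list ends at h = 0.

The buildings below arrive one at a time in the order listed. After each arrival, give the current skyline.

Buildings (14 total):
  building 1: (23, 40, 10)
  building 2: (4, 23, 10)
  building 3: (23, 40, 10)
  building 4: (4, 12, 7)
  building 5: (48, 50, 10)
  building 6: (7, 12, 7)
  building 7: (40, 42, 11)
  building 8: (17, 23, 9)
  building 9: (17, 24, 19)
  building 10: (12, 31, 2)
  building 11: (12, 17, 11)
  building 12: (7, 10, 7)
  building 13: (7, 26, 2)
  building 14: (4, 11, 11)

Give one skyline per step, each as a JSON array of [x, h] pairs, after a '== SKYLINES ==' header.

== SKYLINES ==
[[23,10],[40,0]]
[[4,10],[40,0]]
[[4,10],[40,0]]
[[4,10],[40,0]]
[[4,10],[40,0],[48,10],[50,0]]
[[4,10],[40,0],[48,10],[50,0]]
[[4,10],[40,11],[42,0],[48,10],[50,0]]
[[4,10],[40,11],[42,0],[48,10],[50,0]]
[[4,10],[17,19],[24,10],[40,11],[42,0],[48,10],[50,0]]
[[4,10],[17,19],[24,10],[40,11],[42,0],[48,10],[50,0]]
[[4,10],[12,11],[17,19],[24,10],[40,11],[42,0],[48,10],[50,0]]
[[4,10],[12,11],[17,19],[24,10],[40,11],[42,0],[48,10],[50,0]]
[[4,10],[12,11],[17,19],[24,10],[40,11],[42,0],[48,10],[50,0]]
[[4,11],[11,10],[12,11],[17,19],[24,10],[40,11],[42,0],[48,10],[50,0]]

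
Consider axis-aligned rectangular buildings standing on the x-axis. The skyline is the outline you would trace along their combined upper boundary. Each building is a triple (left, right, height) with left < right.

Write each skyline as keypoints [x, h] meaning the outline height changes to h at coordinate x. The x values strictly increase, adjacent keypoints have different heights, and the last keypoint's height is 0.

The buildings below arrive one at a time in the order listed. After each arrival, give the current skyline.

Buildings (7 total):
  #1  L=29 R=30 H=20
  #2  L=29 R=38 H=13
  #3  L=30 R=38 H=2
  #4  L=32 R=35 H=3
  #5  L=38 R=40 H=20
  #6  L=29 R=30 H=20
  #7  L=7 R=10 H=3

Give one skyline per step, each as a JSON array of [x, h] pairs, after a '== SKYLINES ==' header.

== SKYLINES ==
[[29,20],[30,0]]
[[29,20],[30,13],[38,0]]
[[29,20],[30,13],[38,0]]
[[29,20],[30,13],[38,0]]
[[29,20],[30,13],[38,20],[40,0]]
[[29,20],[30,13],[38,20],[40,0]]
[[7,3],[10,0],[29,20],[30,13],[38,20],[40,0]]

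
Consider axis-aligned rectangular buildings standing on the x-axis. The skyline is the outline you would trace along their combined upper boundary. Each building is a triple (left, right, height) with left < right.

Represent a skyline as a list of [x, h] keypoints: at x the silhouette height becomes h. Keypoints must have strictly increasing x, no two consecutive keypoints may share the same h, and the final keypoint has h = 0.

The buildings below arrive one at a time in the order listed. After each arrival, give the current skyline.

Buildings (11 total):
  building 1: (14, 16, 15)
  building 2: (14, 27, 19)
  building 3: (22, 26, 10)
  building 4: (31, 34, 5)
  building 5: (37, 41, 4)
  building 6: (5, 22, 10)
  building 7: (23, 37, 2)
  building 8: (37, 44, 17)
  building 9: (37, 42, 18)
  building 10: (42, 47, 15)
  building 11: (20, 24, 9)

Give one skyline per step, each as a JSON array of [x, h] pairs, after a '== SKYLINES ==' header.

== SKYLINES ==
[[14,15],[16,0]]
[[14,19],[27,0]]
[[14,19],[27,0]]
[[14,19],[27,0],[31,5],[34,0]]
[[14,19],[27,0],[31,5],[34,0],[37,4],[41,0]]
[[5,10],[14,19],[27,0],[31,5],[34,0],[37,4],[41,0]]
[[5,10],[14,19],[27,2],[31,5],[34,2],[37,4],[41,0]]
[[5,10],[14,19],[27,2],[31,5],[34,2],[37,17],[44,0]]
[[5,10],[14,19],[27,2],[31,5],[34,2],[37,18],[42,17],[44,0]]
[[5,10],[14,19],[27,2],[31,5],[34,2],[37,18],[42,17],[44,15],[47,0]]
[[5,10],[14,19],[27,2],[31,5],[34,2],[37,18],[42,17],[44,15],[47,0]]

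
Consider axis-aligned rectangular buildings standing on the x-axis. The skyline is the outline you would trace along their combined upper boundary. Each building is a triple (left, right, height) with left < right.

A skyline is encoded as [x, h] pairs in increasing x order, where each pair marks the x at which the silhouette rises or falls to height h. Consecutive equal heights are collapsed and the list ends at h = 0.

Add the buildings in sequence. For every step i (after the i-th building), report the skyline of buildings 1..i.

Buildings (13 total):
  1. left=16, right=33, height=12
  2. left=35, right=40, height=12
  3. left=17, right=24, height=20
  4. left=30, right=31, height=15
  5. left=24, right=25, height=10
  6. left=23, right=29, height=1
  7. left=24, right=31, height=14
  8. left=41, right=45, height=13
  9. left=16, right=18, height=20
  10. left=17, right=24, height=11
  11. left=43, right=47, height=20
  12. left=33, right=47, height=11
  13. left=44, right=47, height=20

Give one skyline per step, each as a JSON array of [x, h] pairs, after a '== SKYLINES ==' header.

== SKYLINES ==
[[16,12],[33,0]]
[[16,12],[33,0],[35,12],[40,0]]
[[16,12],[17,20],[24,12],[33,0],[35,12],[40,0]]
[[16,12],[17,20],[24,12],[30,15],[31,12],[33,0],[35,12],[40,0]]
[[16,12],[17,20],[24,12],[30,15],[31,12],[33,0],[35,12],[40,0]]
[[16,12],[17,20],[24,12],[30,15],[31,12],[33,0],[35,12],[40,0]]
[[16,12],[17,20],[24,14],[30,15],[31,12],[33,0],[35,12],[40,0]]
[[16,12],[17,20],[24,14],[30,15],[31,12],[33,0],[35,12],[40,0],[41,13],[45,0]]
[[16,20],[24,14],[30,15],[31,12],[33,0],[35,12],[40,0],[41,13],[45,0]]
[[16,20],[24,14],[30,15],[31,12],[33,0],[35,12],[40,0],[41,13],[45,0]]
[[16,20],[24,14],[30,15],[31,12],[33,0],[35,12],[40,0],[41,13],[43,20],[47,0]]
[[16,20],[24,14],[30,15],[31,12],[33,11],[35,12],[40,11],[41,13],[43,20],[47,0]]
[[16,20],[24,14],[30,15],[31,12],[33,11],[35,12],[40,11],[41,13],[43,20],[47,0]]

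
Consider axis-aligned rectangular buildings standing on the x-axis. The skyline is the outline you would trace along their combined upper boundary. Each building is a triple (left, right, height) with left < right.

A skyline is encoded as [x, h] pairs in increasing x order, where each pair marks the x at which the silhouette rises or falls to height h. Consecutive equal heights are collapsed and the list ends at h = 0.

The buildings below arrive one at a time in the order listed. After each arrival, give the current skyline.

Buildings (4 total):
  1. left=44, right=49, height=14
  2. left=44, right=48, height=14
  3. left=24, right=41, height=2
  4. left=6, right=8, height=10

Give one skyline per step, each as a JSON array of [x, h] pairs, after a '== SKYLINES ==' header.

== SKYLINES ==
[[44,14],[49,0]]
[[44,14],[49,0]]
[[24,2],[41,0],[44,14],[49,0]]
[[6,10],[8,0],[24,2],[41,0],[44,14],[49,0]]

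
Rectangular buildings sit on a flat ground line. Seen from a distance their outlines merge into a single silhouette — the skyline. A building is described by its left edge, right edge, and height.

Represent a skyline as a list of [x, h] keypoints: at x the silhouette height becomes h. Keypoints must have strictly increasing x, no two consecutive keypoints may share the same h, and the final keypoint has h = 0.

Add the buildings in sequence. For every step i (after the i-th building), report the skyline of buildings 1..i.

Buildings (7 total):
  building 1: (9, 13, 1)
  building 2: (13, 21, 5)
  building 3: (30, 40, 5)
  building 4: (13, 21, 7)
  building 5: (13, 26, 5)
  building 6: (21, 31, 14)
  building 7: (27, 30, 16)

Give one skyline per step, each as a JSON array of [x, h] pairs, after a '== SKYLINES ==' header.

== SKYLINES ==
[[9,1],[13,0]]
[[9,1],[13,5],[21,0]]
[[9,1],[13,5],[21,0],[30,5],[40,0]]
[[9,1],[13,7],[21,0],[30,5],[40,0]]
[[9,1],[13,7],[21,5],[26,0],[30,5],[40,0]]
[[9,1],[13,7],[21,14],[31,5],[40,0]]
[[9,1],[13,7],[21,14],[27,16],[30,14],[31,5],[40,0]]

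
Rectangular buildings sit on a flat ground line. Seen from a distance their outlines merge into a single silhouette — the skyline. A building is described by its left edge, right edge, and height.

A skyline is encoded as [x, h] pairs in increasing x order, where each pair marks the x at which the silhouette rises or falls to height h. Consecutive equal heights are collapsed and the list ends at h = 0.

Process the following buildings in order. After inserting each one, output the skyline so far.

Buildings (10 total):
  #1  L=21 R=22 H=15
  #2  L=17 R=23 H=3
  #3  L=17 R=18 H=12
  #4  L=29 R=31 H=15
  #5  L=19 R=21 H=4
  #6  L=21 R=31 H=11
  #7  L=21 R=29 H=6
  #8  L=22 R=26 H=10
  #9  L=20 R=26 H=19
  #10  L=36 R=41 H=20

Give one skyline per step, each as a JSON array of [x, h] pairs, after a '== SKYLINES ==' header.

== SKYLINES ==
[[21,15],[22,0]]
[[17,3],[21,15],[22,3],[23,0]]
[[17,12],[18,3],[21,15],[22,3],[23,0]]
[[17,12],[18,3],[21,15],[22,3],[23,0],[29,15],[31,0]]
[[17,12],[18,3],[19,4],[21,15],[22,3],[23,0],[29,15],[31,0]]
[[17,12],[18,3],[19,4],[21,15],[22,11],[29,15],[31,0]]
[[17,12],[18,3],[19,4],[21,15],[22,11],[29,15],[31,0]]
[[17,12],[18,3],[19,4],[21,15],[22,11],[29,15],[31,0]]
[[17,12],[18,3],[19,4],[20,19],[26,11],[29,15],[31,0]]
[[17,12],[18,3],[19,4],[20,19],[26,11],[29,15],[31,0],[36,20],[41,0]]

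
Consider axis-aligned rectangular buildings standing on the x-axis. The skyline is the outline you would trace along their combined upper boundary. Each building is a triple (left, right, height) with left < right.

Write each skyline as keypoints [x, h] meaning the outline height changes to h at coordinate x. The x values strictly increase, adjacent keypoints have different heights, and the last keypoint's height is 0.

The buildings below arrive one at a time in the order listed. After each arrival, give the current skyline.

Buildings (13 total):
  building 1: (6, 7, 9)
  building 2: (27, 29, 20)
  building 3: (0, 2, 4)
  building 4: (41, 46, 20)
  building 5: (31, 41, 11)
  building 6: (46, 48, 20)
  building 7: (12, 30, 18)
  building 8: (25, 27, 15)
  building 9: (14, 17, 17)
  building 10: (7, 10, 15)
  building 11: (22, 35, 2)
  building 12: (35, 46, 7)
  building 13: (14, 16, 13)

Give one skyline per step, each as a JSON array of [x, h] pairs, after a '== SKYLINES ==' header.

== SKYLINES ==
[[6,9],[7,0]]
[[6,9],[7,0],[27,20],[29,0]]
[[0,4],[2,0],[6,9],[7,0],[27,20],[29,0]]
[[0,4],[2,0],[6,9],[7,0],[27,20],[29,0],[41,20],[46,0]]
[[0,4],[2,0],[6,9],[7,0],[27,20],[29,0],[31,11],[41,20],[46,0]]
[[0,4],[2,0],[6,9],[7,0],[27,20],[29,0],[31,11],[41,20],[48,0]]
[[0,4],[2,0],[6,9],[7,0],[12,18],[27,20],[29,18],[30,0],[31,11],[41,20],[48,0]]
[[0,4],[2,0],[6,9],[7,0],[12,18],[27,20],[29,18],[30,0],[31,11],[41,20],[48,0]]
[[0,4],[2,0],[6,9],[7,0],[12,18],[27,20],[29,18],[30,0],[31,11],[41,20],[48,0]]
[[0,4],[2,0],[6,9],[7,15],[10,0],[12,18],[27,20],[29,18],[30,0],[31,11],[41,20],[48,0]]
[[0,4],[2,0],[6,9],[7,15],[10,0],[12,18],[27,20],[29,18],[30,2],[31,11],[41,20],[48,0]]
[[0,4],[2,0],[6,9],[7,15],[10,0],[12,18],[27,20],[29,18],[30,2],[31,11],[41,20],[48,0]]
[[0,4],[2,0],[6,9],[7,15],[10,0],[12,18],[27,20],[29,18],[30,2],[31,11],[41,20],[48,0]]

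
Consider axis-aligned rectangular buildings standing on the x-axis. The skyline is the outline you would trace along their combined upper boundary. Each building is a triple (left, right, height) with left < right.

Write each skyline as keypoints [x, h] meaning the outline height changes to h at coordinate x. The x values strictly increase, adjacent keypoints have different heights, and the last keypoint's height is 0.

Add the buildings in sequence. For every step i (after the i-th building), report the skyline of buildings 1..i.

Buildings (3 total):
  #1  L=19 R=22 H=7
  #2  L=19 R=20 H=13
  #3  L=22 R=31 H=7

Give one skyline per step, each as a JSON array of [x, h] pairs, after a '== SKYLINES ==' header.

== SKYLINES ==
[[19,7],[22,0]]
[[19,13],[20,7],[22,0]]
[[19,13],[20,7],[31,0]]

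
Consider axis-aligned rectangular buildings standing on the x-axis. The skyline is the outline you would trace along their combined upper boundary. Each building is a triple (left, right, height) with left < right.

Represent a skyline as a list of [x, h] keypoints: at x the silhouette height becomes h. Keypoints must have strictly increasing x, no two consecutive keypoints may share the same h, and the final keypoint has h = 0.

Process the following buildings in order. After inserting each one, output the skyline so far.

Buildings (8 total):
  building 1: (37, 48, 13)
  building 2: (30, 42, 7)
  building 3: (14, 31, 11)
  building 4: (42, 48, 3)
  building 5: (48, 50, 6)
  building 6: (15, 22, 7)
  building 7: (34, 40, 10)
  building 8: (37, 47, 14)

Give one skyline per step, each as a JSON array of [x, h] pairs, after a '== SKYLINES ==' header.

== SKYLINES ==
[[37,13],[48,0]]
[[30,7],[37,13],[48,0]]
[[14,11],[31,7],[37,13],[48,0]]
[[14,11],[31,7],[37,13],[48,0]]
[[14,11],[31,7],[37,13],[48,6],[50,0]]
[[14,11],[31,7],[37,13],[48,6],[50,0]]
[[14,11],[31,7],[34,10],[37,13],[48,6],[50,0]]
[[14,11],[31,7],[34,10],[37,14],[47,13],[48,6],[50,0]]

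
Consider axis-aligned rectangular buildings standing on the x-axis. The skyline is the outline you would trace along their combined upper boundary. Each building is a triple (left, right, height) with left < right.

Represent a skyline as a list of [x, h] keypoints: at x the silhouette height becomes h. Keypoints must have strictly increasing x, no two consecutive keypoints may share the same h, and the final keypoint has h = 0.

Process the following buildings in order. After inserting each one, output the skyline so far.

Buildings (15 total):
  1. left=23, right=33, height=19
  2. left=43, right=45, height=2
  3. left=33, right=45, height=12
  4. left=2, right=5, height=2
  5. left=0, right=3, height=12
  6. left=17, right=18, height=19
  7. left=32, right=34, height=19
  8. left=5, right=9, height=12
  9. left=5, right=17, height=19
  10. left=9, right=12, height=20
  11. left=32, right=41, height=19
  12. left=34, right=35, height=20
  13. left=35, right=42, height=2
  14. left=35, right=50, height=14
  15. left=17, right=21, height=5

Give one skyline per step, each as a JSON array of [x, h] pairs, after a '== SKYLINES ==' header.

== SKYLINES ==
[[23,19],[33,0]]
[[23,19],[33,0],[43,2],[45,0]]
[[23,19],[33,12],[45,0]]
[[2,2],[5,0],[23,19],[33,12],[45,0]]
[[0,12],[3,2],[5,0],[23,19],[33,12],[45,0]]
[[0,12],[3,2],[5,0],[17,19],[18,0],[23,19],[33,12],[45,0]]
[[0,12],[3,2],[5,0],[17,19],[18,0],[23,19],[34,12],[45,0]]
[[0,12],[3,2],[5,12],[9,0],[17,19],[18,0],[23,19],[34,12],[45,0]]
[[0,12],[3,2],[5,19],[18,0],[23,19],[34,12],[45,0]]
[[0,12],[3,2],[5,19],[9,20],[12,19],[18,0],[23,19],[34,12],[45,0]]
[[0,12],[3,2],[5,19],[9,20],[12,19],[18,0],[23,19],[41,12],[45,0]]
[[0,12],[3,2],[5,19],[9,20],[12,19],[18,0],[23,19],[34,20],[35,19],[41,12],[45,0]]
[[0,12],[3,2],[5,19],[9,20],[12,19],[18,0],[23,19],[34,20],[35,19],[41,12],[45,0]]
[[0,12],[3,2],[5,19],[9,20],[12,19],[18,0],[23,19],[34,20],[35,19],[41,14],[50,0]]
[[0,12],[3,2],[5,19],[9,20],[12,19],[18,5],[21,0],[23,19],[34,20],[35,19],[41,14],[50,0]]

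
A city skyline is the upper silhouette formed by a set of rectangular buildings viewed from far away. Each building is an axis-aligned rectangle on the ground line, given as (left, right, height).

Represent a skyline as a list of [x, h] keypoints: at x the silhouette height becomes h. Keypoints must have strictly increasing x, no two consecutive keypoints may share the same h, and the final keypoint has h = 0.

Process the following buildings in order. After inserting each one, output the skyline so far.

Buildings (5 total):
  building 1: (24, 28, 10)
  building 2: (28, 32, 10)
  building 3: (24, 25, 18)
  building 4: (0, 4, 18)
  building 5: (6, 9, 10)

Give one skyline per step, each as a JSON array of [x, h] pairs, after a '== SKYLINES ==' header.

== SKYLINES ==
[[24,10],[28,0]]
[[24,10],[32,0]]
[[24,18],[25,10],[32,0]]
[[0,18],[4,0],[24,18],[25,10],[32,0]]
[[0,18],[4,0],[6,10],[9,0],[24,18],[25,10],[32,0]]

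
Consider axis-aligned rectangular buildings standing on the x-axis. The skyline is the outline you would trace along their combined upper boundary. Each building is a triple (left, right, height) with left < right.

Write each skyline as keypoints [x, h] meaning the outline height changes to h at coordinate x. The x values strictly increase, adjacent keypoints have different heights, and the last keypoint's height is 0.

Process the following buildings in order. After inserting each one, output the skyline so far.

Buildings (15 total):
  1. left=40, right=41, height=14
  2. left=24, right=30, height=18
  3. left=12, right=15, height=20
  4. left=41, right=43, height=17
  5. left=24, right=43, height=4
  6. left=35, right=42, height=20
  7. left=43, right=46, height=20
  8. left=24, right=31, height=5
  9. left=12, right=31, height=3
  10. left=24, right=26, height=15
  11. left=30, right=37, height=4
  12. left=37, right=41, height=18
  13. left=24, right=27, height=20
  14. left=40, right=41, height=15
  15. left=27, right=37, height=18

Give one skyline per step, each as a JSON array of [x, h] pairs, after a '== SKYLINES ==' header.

== SKYLINES ==
[[40,14],[41,0]]
[[24,18],[30,0],[40,14],[41,0]]
[[12,20],[15,0],[24,18],[30,0],[40,14],[41,0]]
[[12,20],[15,0],[24,18],[30,0],[40,14],[41,17],[43,0]]
[[12,20],[15,0],[24,18],[30,4],[40,14],[41,17],[43,0]]
[[12,20],[15,0],[24,18],[30,4],[35,20],[42,17],[43,0]]
[[12,20],[15,0],[24,18],[30,4],[35,20],[42,17],[43,20],[46,0]]
[[12,20],[15,0],[24,18],[30,5],[31,4],[35,20],[42,17],[43,20],[46,0]]
[[12,20],[15,3],[24,18],[30,5],[31,4],[35,20],[42,17],[43,20],[46,0]]
[[12,20],[15,3],[24,18],[30,5],[31,4],[35,20],[42,17],[43,20],[46,0]]
[[12,20],[15,3],[24,18],[30,5],[31,4],[35,20],[42,17],[43,20],[46,0]]
[[12,20],[15,3],[24,18],[30,5],[31,4],[35,20],[42,17],[43,20],[46,0]]
[[12,20],[15,3],[24,20],[27,18],[30,5],[31,4],[35,20],[42,17],[43,20],[46,0]]
[[12,20],[15,3],[24,20],[27,18],[30,5],[31,4],[35,20],[42,17],[43,20],[46,0]]
[[12,20],[15,3],[24,20],[27,18],[35,20],[42,17],[43,20],[46,0]]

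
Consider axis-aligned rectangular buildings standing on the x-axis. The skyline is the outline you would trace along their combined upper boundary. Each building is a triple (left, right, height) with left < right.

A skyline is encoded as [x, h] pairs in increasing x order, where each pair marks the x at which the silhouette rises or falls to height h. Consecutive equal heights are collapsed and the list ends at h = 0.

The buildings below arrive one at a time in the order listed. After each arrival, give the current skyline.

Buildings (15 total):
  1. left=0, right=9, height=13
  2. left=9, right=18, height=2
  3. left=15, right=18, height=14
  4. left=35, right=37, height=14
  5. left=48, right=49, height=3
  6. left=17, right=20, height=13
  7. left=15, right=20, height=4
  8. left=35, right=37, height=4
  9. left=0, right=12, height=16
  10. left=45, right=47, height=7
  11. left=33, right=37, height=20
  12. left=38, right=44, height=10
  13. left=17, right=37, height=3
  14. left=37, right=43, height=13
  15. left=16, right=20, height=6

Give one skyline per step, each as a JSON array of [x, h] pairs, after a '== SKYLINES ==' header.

== SKYLINES ==
[[0,13],[9,0]]
[[0,13],[9,2],[18,0]]
[[0,13],[9,2],[15,14],[18,0]]
[[0,13],[9,2],[15,14],[18,0],[35,14],[37,0]]
[[0,13],[9,2],[15,14],[18,0],[35,14],[37,0],[48,3],[49,0]]
[[0,13],[9,2],[15,14],[18,13],[20,0],[35,14],[37,0],[48,3],[49,0]]
[[0,13],[9,2],[15,14],[18,13],[20,0],[35,14],[37,0],[48,3],[49,0]]
[[0,13],[9,2],[15,14],[18,13],[20,0],[35,14],[37,0],[48,3],[49,0]]
[[0,16],[12,2],[15,14],[18,13],[20,0],[35,14],[37,0],[48,3],[49,0]]
[[0,16],[12,2],[15,14],[18,13],[20,0],[35,14],[37,0],[45,7],[47,0],[48,3],[49,0]]
[[0,16],[12,2],[15,14],[18,13],[20,0],[33,20],[37,0],[45,7],[47,0],[48,3],[49,0]]
[[0,16],[12,2],[15,14],[18,13],[20,0],[33,20],[37,0],[38,10],[44,0],[45,7],[47,0],[48,3],[49,0]]
[[0,16],[12,2],[15,14],[18,13],[20,3],[33,20],[37,0],[38,10],[44,0],[45,7],[47,0],[48,3],[49,0]]
[[0,16],[12,2],[15,14],[18,13],[20,3],[33,20],[37,13],[43,10],[44,0],[45,7],[47,0],[48,3],[49,0]]
[[0,16],[12,2],[15,14],[18,13],[20,3],[33,20],[37,13],[43,10],[44,0],[45,7],[47,0],[48,3],[49,0]]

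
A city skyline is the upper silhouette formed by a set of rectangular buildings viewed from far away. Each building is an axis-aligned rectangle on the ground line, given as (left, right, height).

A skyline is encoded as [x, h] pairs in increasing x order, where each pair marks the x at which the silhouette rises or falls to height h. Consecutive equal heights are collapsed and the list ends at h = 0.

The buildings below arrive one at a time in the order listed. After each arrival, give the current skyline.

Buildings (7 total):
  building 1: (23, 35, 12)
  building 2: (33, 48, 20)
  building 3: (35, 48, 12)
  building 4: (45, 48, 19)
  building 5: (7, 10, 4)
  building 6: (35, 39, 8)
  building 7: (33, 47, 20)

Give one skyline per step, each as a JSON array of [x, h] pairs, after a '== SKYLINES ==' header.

== SKYLINES ==
[[23,12],[35,0]]
[[23,12],[33,20],[48,0]]
[[23,12],[33,20],[48,0]]
[[23,12],[33,20],[48,0]]
[[7,4],[10,0],[23,12],[33,20],[48,0]]
[[7,4],[10,0],[23,12],[33,20],[48,0]]
[[7,4],[10,0],[23,12],[33,20],[48,0]]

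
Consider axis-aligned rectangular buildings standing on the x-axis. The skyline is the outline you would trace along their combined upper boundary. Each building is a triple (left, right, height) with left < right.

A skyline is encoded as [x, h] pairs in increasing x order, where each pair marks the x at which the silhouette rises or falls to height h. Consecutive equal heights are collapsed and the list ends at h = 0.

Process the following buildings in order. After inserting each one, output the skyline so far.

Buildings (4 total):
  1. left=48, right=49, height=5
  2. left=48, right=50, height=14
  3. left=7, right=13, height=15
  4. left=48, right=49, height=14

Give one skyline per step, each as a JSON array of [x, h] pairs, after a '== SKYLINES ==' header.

== SKYLINES ==
[[48,5],[49,0]]
[[48,14],[50,0]]
[[7,15],[13,0],[48,14],[50,0]]
[[7,15],[13,0],[48,14],[50,0]]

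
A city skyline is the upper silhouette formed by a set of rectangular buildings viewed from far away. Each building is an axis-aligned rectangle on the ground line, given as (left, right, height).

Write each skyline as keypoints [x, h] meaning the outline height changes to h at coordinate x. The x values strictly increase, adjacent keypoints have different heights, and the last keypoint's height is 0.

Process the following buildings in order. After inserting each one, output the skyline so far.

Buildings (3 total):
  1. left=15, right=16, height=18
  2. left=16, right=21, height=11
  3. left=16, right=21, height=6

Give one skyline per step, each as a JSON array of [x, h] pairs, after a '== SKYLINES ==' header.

== SKYLINES ==
[[15,18],[16,0]]
[[15,18],[16,11],[21,0]]
[[15,18],[16,11],[21,0]]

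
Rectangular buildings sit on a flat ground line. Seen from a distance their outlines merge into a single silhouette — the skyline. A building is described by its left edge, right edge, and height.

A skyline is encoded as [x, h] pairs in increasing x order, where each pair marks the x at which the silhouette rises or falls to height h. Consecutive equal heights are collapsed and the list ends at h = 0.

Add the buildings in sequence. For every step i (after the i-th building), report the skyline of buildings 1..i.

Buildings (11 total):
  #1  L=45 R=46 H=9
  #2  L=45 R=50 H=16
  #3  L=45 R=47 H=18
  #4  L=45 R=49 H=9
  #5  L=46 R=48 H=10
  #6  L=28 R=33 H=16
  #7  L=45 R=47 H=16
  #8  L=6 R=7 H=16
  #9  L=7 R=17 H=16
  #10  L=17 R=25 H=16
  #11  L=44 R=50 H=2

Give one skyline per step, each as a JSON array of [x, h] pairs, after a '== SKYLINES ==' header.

== SKYLINES ==
[[45,9],[46,0]]
[[45,16],[50,0]]
[[45,18],[47,16],[50,0]]
[[45,18],[47,16],[50,0]]
[[45,18],[47,16],[50,0]]
[[28,16],[33,0],[45,18],[47,16],[50,0]]
[[28,16],[33,0],[45,18],[47,16],[50,0]]
[[6,16],[7,0],[28,16],[33,0],[45,18],[47,16],[50,0]]
[[6,16],[17,0],[28,16],[33,0],[45,18],[47,16],[50,0]]
[[6,16],[25,0],[28,16],[33,0],[45,18],[47,16],[50,0]]
[[6,16],[25,0],[28,16],[33,0],[44,2],[45,18],[47,16],[50,0]]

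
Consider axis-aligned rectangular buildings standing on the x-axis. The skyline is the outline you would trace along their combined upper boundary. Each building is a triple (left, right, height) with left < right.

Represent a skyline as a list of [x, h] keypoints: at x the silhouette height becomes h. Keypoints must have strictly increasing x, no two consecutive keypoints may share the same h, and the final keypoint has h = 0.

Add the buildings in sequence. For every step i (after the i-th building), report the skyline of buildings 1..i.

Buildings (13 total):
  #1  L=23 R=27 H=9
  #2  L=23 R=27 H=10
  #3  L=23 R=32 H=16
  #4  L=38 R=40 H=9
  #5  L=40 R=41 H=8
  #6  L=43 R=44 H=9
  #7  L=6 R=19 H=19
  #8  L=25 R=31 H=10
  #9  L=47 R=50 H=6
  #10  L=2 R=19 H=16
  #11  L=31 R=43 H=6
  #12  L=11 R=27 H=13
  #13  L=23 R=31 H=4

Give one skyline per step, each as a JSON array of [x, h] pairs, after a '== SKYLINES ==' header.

== SKYLINES ==
[[23,9],[27,0]]
[[23,10],[27,0]]
[[23,16],[32,0]]
[[23,16],[32,0],[38,9],[40,0]]
[[23,16],[32,0],[38,9],[40,8],[41,0]]
[[23,16],[32,0],[38,9],[40,8],[41,0],[43,9],[44,0]]
[[6,19],[19,0],[23,16],[32,0],[38,9],[40,8],[41,0],[43,9],[44,0]]
[[6,19],[19,0],[23,16],[32,0],[38,9],[40,8],[41,0],[43,9],[44,0]]
[[6,19],[19,0],[23,16],[32,0],[38,9],[40,8],[41,0],[43,9],[44,0],[47,6],[50,0]]
[[2,16],[6,19],[19,0],[23,16],[32,0],[38,9],[40,8],[41,0],[43,9],[44,0],[47,6],[50,0]]
[[2,16],[6,19],[19,0],[23,16],[32,6],[38,9],[40,8],[41,6],[43,9],[44,0],[47,6],[50,0]]
[[2,16],[6,19],[19,13],[23,16],[32,6],[38,9],[40,8],[41,6],[43,9],[44,0],[47,6],[50,0]]
[[2,16],[6,19],[19,13],[23,16],[32,6],[38,9],[40,8],[41,6],[43,9],[44,0],[47,6],[50,0]]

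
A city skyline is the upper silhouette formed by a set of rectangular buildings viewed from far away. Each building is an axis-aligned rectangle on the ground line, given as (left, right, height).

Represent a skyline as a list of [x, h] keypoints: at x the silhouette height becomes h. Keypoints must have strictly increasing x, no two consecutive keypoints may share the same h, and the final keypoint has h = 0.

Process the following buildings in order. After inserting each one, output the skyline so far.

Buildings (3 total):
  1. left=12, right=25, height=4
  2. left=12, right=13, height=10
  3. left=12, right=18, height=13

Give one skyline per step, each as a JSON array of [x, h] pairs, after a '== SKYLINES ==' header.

== SKYLINES ==
[[12,4],[25,0]]
[[12,10],[13,4],[25,0]]
[[12,13],[18,4],[25,0]]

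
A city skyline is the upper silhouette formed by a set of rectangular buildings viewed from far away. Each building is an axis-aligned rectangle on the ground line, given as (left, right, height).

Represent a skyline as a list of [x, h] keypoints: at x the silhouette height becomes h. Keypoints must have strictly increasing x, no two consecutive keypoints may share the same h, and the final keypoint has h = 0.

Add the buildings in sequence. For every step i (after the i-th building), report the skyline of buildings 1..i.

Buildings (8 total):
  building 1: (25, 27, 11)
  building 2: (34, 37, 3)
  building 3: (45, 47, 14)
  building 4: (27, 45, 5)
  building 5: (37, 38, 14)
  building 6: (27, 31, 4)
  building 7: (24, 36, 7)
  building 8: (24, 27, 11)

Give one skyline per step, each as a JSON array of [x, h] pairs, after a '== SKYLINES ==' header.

== SKYLINES ==
[[25,11],[27,0]]
[[25,11],[27,0],[34,3],[37,0]]
[[25,11],[27,0],[34,3],[37,0],[45,14],[47,0]]
[[25,11],[27,5],[45,14],[47,0]]
[[25,11],[27,5],[37,14],[38,5],[45,14],[47,0]]
[[25,11],[27,5],[37,14],[38,5],[45,14],[47,0]]
[[24,7],[25,11],[27,7],[36,5],[37,14],[38,5],[45,14],[47,0]]
[[24,11],[27,7],[36,5],[37,14],[38,5],[45,14],[47,0]]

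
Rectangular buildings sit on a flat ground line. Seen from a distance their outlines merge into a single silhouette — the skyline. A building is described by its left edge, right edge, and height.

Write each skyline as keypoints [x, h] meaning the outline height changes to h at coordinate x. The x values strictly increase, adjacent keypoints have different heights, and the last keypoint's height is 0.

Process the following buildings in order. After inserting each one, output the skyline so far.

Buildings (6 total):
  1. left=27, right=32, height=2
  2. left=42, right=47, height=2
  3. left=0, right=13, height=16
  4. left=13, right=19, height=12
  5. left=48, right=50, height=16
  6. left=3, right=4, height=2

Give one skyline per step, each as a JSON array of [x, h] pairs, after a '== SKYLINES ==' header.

== SKYLINES ==
[[27,2],[32,0]]
[[27,2],[32,0],[42,2],[47,0]]
[[0,16],[13,0],[27,2],[32,0],[42,2],[47,0]]
[[0,16],[13,12],[19,0],[27,2],[32,0],[42,2],[47,0]]
[[0,16],[13,12],[19,0],[27,2],[32,0],[42,2],[47,0],[48,16],[50,0]]
[[0,16],[13,12],[19,0],[27,2],[32,0],[42,2],[47,0],[48,16],[50,0]]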